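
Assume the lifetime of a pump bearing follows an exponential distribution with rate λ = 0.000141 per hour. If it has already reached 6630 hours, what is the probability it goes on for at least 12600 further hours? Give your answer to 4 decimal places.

P(X > s+t | X > s) = e^(−λ(s+t))/e^(−λs) = e^(−λt), independent of s = 6630.
P(X > 12600) = e^(−1.7766) ≈ 0.1692.

0.1692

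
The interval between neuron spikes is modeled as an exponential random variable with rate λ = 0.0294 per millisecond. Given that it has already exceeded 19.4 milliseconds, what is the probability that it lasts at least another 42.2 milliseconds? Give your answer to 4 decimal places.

0.2892

The exponential is memoryless, so the remaining time is again Exp(λ): the condition X > 19.4 is irrelevant.
P(X > 42.2) = e^(−1.2407) ≈ 0.2892.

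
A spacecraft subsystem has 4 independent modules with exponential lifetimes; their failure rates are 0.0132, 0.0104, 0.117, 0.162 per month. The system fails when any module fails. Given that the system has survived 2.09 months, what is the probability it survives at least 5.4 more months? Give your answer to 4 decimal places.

0.1951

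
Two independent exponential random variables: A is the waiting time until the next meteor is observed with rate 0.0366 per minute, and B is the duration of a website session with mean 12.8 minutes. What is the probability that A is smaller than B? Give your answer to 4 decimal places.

λ_1 = 0.0366, λ_2 = 1/12.8 = 0.078125.
For independent exponentials, P(A < B) = λ_1/(λ_1+λ_2) = 0.0366/0.114725 ≈ 0.3190.

0.3190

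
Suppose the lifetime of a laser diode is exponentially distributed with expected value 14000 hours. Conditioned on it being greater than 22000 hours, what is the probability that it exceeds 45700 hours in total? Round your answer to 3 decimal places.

0.184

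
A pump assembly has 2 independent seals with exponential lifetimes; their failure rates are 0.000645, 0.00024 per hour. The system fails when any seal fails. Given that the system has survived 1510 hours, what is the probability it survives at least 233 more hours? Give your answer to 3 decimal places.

Time to first failure ~ Exp(Σλ) with Σλ = 0.000885.
By memorylessness, P(T > 1510+233 | T > 1510) = P(T > 233) = e^(−0.000885·233) ≈ 0.814.

0.814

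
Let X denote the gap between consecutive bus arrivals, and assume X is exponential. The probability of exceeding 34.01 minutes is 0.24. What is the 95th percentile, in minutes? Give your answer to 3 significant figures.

71.4

e^(−λ·34.01) = 0.24 ⇒ λ = −ln(0.24)/34.01 = 0.0419617.
95th percentile: 1 − e^(−λt) = 0.95, t = −ln(0.05)/λ = 71.3921 minutes.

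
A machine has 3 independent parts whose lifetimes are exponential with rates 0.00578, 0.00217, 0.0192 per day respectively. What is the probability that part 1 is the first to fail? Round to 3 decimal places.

The time to first failure is exponential with rate Σλ = 0.00578 + 0.00217 + 0.0192 = 0.02715.
P(part 1 first) = λ_1/Σλ = 0.00578/0.02715 ≈ 0.213.

0.213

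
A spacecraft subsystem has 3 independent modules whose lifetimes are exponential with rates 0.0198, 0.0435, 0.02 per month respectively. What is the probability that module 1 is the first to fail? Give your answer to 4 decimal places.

0.2377

The time to first failure is exponential with rate Σλ = 0.0198 + 0.0435 + 0.02 = 0.0833.
P(module 1 first) = λ_1/Σλ = 0.0198/0.0833 ≈ 0.2377.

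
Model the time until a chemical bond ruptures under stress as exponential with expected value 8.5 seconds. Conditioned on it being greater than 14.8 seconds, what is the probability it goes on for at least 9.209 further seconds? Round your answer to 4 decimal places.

0.3384

The rate is λ = 1/8.5 = 0.117647 per second.
P(X > s+t | X > s) = e^(−λ(s+t))/e^(−λs) = e^(−λt), independent of s = 14.8.
P(X > 9.209) = e^(−1.0834) ≈ 0.3384.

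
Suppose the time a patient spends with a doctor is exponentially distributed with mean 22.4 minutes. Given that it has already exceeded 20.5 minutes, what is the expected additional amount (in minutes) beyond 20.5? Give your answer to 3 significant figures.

22.4

The rate is λ = 1/22.4 = 0.0446429 per minute.
By memorylessness, the remaining amount past any threshold is again Exp(λ) with mean 1/λ = 22.4 minutes.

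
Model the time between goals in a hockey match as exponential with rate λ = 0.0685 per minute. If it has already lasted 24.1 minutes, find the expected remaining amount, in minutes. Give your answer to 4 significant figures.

14.60

By memorylessness, the remaining amount past any threshold is again Exp(λ) with mean 1/λ = 14.5985 minutes.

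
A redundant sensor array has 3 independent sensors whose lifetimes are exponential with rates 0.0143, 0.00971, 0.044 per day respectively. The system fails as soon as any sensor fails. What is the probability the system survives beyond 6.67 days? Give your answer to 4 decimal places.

0.6353

The time to first failure is exponential with rate Σλ = 0.0143 + 0.00971 + 0.044 = 0.06801.
P(min > 6.67) = e^(−0.06801·6.67) = e^(−0.45363) ≈ 0.6353.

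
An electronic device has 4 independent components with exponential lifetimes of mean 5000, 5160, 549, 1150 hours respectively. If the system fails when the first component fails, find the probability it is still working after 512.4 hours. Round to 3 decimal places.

The first failure time is exponential with rate Σλ_i = 1/5000 + 1/5160 + 1/549 + 1/1150 = 0.00308486 per hour.
P(min > 512.4) = e^(−0.00308486·512.4) = e^(−1.5807) ≈ 0.206.

0.206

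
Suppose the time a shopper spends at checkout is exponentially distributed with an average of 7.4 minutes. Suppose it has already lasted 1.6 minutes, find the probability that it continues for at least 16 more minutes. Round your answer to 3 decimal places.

0.115

The rate is λ = 1/7.4 = 0.135135 per minute.
P(X > s+t | X > s) = e^(−λ(s+t))/e^(−λs) = e^(−λt), independent of s = 1.6.
P(X > 16) = e^(−2.1622) ≈ 0.115.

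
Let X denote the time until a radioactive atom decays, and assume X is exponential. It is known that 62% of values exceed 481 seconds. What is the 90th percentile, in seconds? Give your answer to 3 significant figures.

2320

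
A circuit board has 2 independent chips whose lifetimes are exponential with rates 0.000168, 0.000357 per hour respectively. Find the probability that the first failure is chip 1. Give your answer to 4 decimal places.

The time to first failure is exponential with rate Σλ = 0.000168 + 0.000357 = 0.000525.
P(chip 1 first) = λ_1/Σλ = 0.000168/0.000525 ≈ 0.3200.

0.3200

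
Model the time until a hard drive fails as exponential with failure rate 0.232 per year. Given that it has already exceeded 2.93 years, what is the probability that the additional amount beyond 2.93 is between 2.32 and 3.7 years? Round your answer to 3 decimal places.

Memoryless: the residual past 2.93 is again Exp(λ).
P(2.32 < residual < 3.7) = e^(−λ·2.32) − e^(−λ·3.7) = 0.58377 − 0.42384 ≈ 0.160.

0.160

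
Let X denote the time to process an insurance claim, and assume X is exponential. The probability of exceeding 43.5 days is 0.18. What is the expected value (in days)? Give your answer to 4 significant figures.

25.37

e^(−λ·43.5) = 0.18 ⇒ λ = −ln(0.18)/43.5 = 0.0394207.
Mean = 1/λ = 25.3674 days.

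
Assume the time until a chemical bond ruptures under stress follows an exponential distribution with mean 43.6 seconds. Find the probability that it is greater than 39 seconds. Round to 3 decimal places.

0.409

The rate is λ = 1/43.6 = 0.0229358 per second.
P(X > 39) = e^(−λ·39) = e^(−0.8945) ≈ 0.409.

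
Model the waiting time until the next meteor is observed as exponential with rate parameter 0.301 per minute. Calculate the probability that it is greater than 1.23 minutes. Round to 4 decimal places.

P(X > 1.23) = e^(−λ·1.23) = e^(−0.37023) ≈ 0.6906.

0.6906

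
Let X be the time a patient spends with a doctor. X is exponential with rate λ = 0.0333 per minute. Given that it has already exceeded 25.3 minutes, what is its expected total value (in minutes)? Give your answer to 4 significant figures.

55.33

By memorylessness, E[X | X > 25.3] = 25.3 + 1/λ = 25.3 + 30.03 = 55.33 minutes.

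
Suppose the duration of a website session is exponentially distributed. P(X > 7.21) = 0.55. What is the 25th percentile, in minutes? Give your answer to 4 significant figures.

3.469

e^(−λ·7.21) = 0.55 ⇒ λ = −ln(0.55)/7.21 = 0.0829178.
25th percentile: 1 − e^(−λt) = 0.25, t = −ln(0.75)/λ = 3.46949 minutes.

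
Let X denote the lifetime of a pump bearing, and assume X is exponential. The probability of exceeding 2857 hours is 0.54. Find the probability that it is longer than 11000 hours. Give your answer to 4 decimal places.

e^(−λ·2857) = 0.54 ⇒ λ = −ln(0.54)/2857 = 0.000215676.
P(X > 11000) = e^(−0.000215676·11000) = e^(−2.3724) ≈ 0.0933.

0.0933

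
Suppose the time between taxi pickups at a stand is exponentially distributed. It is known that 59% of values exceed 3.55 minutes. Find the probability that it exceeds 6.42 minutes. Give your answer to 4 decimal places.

0.3851

e^(−λ·3.55) = 0.59 ⇒ λ = −ln(0.59)/3.55 = 0.148629.
P(X > 6.42) = e^(−0.148629·6.42) = e^(−0.9542) ≈ 0.3851.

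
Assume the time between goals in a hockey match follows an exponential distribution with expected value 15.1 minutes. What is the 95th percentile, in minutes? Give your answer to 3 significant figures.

45.2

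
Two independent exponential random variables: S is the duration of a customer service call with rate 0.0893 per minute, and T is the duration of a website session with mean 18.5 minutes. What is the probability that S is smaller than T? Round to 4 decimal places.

0.6229

λ_1 = 0.0893, λ_2 = 1/18.5 = 0.0540541.
For independent exponentials, P(S < T) = λ_1/(λ_1+λ_2) = 0.0893/0.143354 ≈ 0.6229.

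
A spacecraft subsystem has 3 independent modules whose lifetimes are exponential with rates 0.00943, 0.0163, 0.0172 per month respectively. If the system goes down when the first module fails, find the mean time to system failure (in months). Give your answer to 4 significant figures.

The time to first failure is exponential with rate Σλ = 0.00943 + 0.0163 + 0.0172 = 0.04293.
E[min] = 1/Σλ = 1/0.04293 = 23.2937 months.

23.29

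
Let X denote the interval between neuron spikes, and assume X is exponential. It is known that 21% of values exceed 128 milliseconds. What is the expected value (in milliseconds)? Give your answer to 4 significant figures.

82.02

e^(−λ·128) = 0.21 ⇒ λ = −ln(0.21)/128 = 0.0121926.
Mean = 1/λ = 82.0172 milliseconds.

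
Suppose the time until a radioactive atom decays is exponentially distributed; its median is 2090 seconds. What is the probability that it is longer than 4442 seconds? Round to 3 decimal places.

0.229

For an exponential, median = ln(2)/λ, so λ = ln 2 / 2090 = 0.000331649 per second.
P(X > 4442) = e^(−λ·4442) = e^(−1.4732) ≈ 0.229.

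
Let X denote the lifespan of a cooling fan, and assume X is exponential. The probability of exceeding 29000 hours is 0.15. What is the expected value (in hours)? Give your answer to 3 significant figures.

15300

e^(−λ·29000) = 0.15 ⇒ λ = −ln(0.15)/29000 = 0.0000654179.
Mean = 1/λ = 15286.3 hours.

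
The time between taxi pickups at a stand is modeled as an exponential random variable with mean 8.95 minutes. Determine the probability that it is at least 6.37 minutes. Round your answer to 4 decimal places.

The rate is λ = 1/8.95 = 0.111732 per minute.
P(X > 6.37) = e^(−λ·6.37) = e^(−0.71173) ≈ 0.4908.

0.4908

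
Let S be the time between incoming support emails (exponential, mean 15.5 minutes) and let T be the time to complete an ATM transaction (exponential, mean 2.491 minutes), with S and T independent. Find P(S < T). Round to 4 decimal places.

λ_1 = 1/15.5 = 0.0645161, λ_2 = 1/2.491 = 0.401445.
For independent exponentials, P(S < T) = λ_1/(λ_1+λ_2) = 0.0645161/0.465961 ≈ 0.1385.

0.1385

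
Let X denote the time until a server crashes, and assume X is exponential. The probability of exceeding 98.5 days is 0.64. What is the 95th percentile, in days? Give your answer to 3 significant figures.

661

e^(−λ·98.5) = 0.64 ⇒ λ = −ln(0.64)/98.5 = 0.00453083.
95th percentile: 1 − e^(−λt) = 0.95, t = −ln(0.05)/λ = 661.188 days.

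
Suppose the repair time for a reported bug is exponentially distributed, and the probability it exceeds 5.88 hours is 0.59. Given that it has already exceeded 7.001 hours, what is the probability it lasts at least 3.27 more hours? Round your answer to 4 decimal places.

0.7457

From e^(−λ·5.88) = 0.59, λ = −ln(0.59)/5.88 = 0.0897335.
Memoryless: P(X > 7.001+3.27 | X > 7.001) = P(X > 3.27) = e^(−0.0897335·3.27) ≈ 0.7457.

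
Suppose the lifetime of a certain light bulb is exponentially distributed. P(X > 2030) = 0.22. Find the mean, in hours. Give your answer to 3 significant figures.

1340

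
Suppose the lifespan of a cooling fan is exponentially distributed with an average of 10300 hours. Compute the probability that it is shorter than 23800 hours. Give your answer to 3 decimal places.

The rate is λ = 1/10300 = 0.0000970874 per hour.
P(X ≤ 23800) = 1 − e^(−λ·23800) = 1 − e^(−2.3107) ≈ 0.901.

0.901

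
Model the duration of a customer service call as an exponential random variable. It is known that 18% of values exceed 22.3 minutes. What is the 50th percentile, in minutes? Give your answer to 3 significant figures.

e^(−λ·22.3) = 0.18 ⇒ λ = −ln(0.18)/22.3 = 0.0768968.
50th percentile: 1 − e^(−λt) = 0.5, t = −ln(0.5)/λ = 9.01399 minutes.

9.01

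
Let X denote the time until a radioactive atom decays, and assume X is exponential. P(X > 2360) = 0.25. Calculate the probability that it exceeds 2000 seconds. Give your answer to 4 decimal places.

0.3089

e^(−λ·2360) = 0.25 ⇒ λ = −ln(0.25)/2360 = 0.000587413.
P(X > 2000) = e^(−0.000587413·2000) = e^(−1.1748) ≈ 0.3089.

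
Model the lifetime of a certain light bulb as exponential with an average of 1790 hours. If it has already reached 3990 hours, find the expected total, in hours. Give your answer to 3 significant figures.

5780

The rate is λ = 1/1790 = 0.000558659 per hour.
By memorylessness, E[X | X > 3990] = 3990 + 1/λ = 3990 + 1790 = 5780 hours.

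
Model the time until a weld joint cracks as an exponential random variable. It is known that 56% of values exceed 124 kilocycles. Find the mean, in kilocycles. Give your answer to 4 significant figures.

213.9

e^(−λ·124) = 0.56 ⇒ λ = −ln(0.56)/124 = 0.00467596.
Mean = 1/λ = 213.86 kilocycles.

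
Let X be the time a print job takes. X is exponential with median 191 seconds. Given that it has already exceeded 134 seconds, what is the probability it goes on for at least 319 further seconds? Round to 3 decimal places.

0.314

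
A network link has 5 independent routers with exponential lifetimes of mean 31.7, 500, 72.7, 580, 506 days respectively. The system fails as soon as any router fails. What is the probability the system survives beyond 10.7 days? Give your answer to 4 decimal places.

0.5794

The first failure time is exponential with rate Σλ_i = 1/31.7 + 1/500 + 1/72.7 + 1/580 + 1/506 = 0.0510013 per day.
P(min > 10.7) = e^(−0.0510013·10.7) = e^(−0.54571) ≈ 0.5794.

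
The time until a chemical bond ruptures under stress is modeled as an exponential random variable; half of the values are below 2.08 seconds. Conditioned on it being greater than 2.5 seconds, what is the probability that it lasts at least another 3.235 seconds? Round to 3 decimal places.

0.340

For an exponential, median = ln(2)/λ, so λ = ln 2 / 2.08 = 0.333244 per second.
P(X > s+t | X > s) = e^(−λ(s+t))/e^(−λs) = e^(−λt), independent of s = 2.5.
P(X > 3.235) = e^(−1.078) ≈ 0.340.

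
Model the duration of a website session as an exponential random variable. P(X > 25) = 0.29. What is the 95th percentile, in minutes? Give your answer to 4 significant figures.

60.50

e^(−λ·25) = 0.29 ⇒ λ = −ln(0.29)/25 = 0.049515.
95th percentile: 1 − e^(−λt) = 0.95, t = −ln(0.05)/λ = 60.5015 minutes.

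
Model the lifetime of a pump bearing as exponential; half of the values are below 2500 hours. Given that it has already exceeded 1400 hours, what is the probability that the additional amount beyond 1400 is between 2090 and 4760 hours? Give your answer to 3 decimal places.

0.293

For an exponential, median = ln(2)/λ, so λ = ln 2 / 2500 = 0.000277259 per hour.
Memoryless: the residual past 1400 is again Exp(λ).
P(2090 < residual < 4760) = e^(−λ·2090) − e^(−λ·4760) = 0.56019 − 0.26720 ≈ 0.293.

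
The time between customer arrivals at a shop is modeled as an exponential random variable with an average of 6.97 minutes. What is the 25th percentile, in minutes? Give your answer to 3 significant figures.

The rate is λ = 1/6.97 = 0.143472 per minute.
Set 1 − e^(−λt) = 0.25, so t = −ln(0.75)/λ = 0.28768/0.143472 ≈ 2.00514 minutes.

2.01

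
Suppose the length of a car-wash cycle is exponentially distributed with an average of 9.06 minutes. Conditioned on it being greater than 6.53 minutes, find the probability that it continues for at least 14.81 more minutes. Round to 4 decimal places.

0.1950

The rate is λ = 1/9.06 = 0.110375 per minute.
P(X > s+t | X > s) = e^(−λ(s+t))/e^(−λs) = e^(−λt), independent of s = 6.53.
P(X > 14.81) = e^(−1.6347) ≈ 0.1950.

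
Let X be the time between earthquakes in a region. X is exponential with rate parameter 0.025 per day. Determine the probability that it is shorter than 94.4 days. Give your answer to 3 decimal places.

P(X ≤ 94.4) = 1 − e^(−λ·94.4) = 1 − e^(−2.36) ≈ 0.906.

0.906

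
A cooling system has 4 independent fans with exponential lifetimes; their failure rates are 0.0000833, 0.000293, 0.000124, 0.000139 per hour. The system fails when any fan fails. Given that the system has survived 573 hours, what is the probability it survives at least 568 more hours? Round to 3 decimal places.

Time to first failure ~ Exp(Σλ) with Σλ = 0.0006393.
By memorylessness, P(T > 573+568 | T > 573) = P(T > 568) = e^(−0.0006393·568) ≈ 0.696.

0.696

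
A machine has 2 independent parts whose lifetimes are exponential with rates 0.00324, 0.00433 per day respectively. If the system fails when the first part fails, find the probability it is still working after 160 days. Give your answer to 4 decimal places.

0.2978

The time to first failure is exponential with rate Σλ = 0.00324 + 0.00433 = 0.00757.
P(min > 160) = e^(−0.00757·160) = e^(−1.2112) ≈ 0.2978.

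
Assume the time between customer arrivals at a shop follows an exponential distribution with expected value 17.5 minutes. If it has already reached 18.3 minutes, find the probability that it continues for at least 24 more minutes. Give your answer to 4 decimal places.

The rate is λ = 1/17.5 = 0.0571429 per minute.
P(X > s+t | X > s) = e^(−λ(s+t))/e^(−λs) = e^(−λt), independent of s = 18.3.
P(X > 24) = e^(−1.3714) ≈ 0.2537.

0.2537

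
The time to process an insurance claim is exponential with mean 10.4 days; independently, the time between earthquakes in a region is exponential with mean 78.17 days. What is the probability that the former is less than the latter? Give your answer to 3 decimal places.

λ_1 = 1/10.4 = 0.0961538, λ_2 = 1/78.17 = 0.0127926.
For independent exponentials, P(the former < the latter) = λ_1/(λ_1+λ_2) = 0.0961538/0.108946 ≈ 0.883.

0.883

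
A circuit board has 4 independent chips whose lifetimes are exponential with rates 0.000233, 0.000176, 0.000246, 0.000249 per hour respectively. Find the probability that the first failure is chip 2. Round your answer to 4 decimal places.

The time to first failure is exponential with rate Σλ = 0.000233 + 0.000176 + 0.000246 + 0.000249 = 0.000904.
P(chip 2 first) = λ_2/Σλ = 0.000176/0.000904 ≈ 0.1947.

0.1947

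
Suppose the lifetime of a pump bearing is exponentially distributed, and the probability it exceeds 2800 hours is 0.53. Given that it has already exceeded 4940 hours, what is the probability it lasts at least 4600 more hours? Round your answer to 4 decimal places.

From e^(−λ·2800) = 0.53, λ = −ln(0.53)/2800 = 0.000226742.
Memoryless: P(X > 4940+4600 | X > 4940) = P(X > 4600) = e^(−0.000226742·4600) ≈ 0.3524.

0.3524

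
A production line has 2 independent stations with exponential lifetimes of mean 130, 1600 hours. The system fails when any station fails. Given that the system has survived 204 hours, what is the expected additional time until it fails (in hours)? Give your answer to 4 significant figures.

First-failure rate Σλ = 1/130 + 1/1600 = 0.00831731.
By memorylessness the expected residual is 1/Σλ = 120.231 hours, regardless of the 204 already elapsed.

120.2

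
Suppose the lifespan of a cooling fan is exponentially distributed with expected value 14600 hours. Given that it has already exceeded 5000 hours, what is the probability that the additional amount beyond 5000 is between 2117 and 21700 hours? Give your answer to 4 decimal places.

The rate is λ = 1/14600 = 0.0000684932 per hour.
Memoryless: the residual past 5000 is again Exp(λ).
P(2117 < residual < 21700) = e^(−λ·2117) − e^(−λ·21700) = 0.86502 − 0.22621 ≈ 0.6388.

0.6388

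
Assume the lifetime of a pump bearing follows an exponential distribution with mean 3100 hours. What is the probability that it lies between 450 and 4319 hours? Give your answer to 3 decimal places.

0.617

The rate is λ = 1/3100 = 0.000322581 per hour.
P(450 < X < 4319) = e^(−λ·450) − e^(−λ·4319) = 0.86488 − 0.24827 ≈ 0.617.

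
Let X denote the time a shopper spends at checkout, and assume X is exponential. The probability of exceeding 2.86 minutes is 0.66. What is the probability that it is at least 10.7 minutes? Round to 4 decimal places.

e^(−λ·2.86) = 0.66 ⇒ λ = −ln(0.66)/2.86 = 0.145285.
P(X > 10.7) = e^(−0.145285·10.7) = e^(−1.5546) ≈ 0.2113.

0.2113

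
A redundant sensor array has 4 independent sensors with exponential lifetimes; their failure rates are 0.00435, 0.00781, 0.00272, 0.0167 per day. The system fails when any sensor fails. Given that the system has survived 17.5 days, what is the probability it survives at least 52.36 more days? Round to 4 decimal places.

Time to first failure ~ Exp(Σλ) with Σλ = 0.03158.
By memorylessness, P(T > 17.5+52.36 | T > 17.5) = P(T > 52.36) = e^(−0.03158·52.36) ≈ 0.1914.

0.1914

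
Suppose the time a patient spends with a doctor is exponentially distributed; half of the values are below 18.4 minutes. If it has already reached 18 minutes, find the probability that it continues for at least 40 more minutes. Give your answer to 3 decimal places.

0.222

For an exponential, median = ln(2)/λ, so λ = ln 2 / 18.4 = 0.037671 per minute.
By the memoryless property, P(X > 18+40 | X > 18) = P(X > 40).
P(X > 40) = e^(−1.5068) ≈ 0.222.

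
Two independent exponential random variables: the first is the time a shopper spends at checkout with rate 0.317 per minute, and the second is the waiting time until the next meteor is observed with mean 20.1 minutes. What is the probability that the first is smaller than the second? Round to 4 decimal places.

0.8643

λ_1 = 0.317, λ_2 = 1/20.1 = 0.0497512.
For independent exponentials, P(the first < the second) = λ_1/(λ_1+λ_2) = 0.317/0.366751 ≈ 0.8643.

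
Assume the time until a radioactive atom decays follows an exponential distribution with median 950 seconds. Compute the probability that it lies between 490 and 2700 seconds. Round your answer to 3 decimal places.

For an exponential, median = ln(2)/λ, so λ = ln 2 / 950 = 0.000729629 per second.
P(490 < X < 2700) = e^(−λ·490) − e^(−λ·2700) = 0.69941 − 0.13946 ≈ 0.560.

0.560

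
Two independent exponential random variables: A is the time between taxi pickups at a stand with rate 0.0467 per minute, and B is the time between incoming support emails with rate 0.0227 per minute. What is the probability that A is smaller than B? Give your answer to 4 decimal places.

λ_1 = 0.0467, λ_2 = 0.0227.
For independent exponentials, P(A < B) = λ_1/(λ_1+λ_2) = 0.0467/0.0694 ≈ 0.6729.

0.6729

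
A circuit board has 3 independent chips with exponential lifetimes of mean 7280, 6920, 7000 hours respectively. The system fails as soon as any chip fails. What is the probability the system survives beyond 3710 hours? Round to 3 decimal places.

The first failure time is exponential with rate Σλ_i = 1/7280 + 1/6920 + 1/7000 = 0.000424728 per hour.
P(min > 3710) = e^(−0.000424728·3710) = e^(−1.5757) ≈ 0.207.

0.207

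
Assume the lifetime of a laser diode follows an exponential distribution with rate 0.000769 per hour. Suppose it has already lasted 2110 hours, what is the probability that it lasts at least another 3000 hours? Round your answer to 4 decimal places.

The exponential is memoryless, so the remaining time is again Exp(λ): the condition X > 2110 is irrelevant.
P(X > 3000) = e^(−2.307) ≈ 0.0996.

0.0996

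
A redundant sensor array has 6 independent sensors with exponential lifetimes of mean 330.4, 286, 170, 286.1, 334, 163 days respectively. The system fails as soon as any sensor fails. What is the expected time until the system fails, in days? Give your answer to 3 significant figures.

40.0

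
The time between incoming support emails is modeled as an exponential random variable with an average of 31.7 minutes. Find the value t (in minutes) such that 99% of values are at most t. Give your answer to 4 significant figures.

The rate is λ = 1/31.7 = 0.0315457 per minute.
Set 1 − e^(−λt) = 0.99, so t = −ln(0.01)/λ = 4.6052/0.0315457 ≈ 145.984 minutes.

146.0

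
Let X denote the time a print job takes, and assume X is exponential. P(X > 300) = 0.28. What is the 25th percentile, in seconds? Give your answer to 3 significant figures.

67.8

e^(−λ·300) = 0.28 ⇒ λ = −ln(0.28)/300 = 0.00424322.
25th percentile: 1 − e^(−λt) = 0.25, t = −ln(0.75)/λ = 67.7981 seconds.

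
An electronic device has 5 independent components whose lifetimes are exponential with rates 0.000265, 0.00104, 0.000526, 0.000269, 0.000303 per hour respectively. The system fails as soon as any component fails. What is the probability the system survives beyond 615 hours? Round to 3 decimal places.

0.228

The time to first failure is exponential with rate Σλ = 0.000265 + 0.00104 + 0.000526 + 0.000269 + 0.000303 = 0.002403.
P(min > 615) = e^(−0.002403·615) = e^(−1.4778) ≈ 0.228.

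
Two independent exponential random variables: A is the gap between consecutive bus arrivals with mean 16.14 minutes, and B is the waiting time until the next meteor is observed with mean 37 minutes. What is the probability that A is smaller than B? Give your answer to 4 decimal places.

λ_1 = 1/16.14 = 0.0619579, λ_2 = 1/37 = 0.027027.
For independent exponentials, P(A < B) = λ_1/(λ_1+λ_2) = 0.0619579/0.0889849 ≈ 0.6963.

0.6963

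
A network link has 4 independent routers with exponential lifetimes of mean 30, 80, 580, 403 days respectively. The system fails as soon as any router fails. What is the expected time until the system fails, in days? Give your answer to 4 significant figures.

The first failure time is exponential with rate Σλ_i = 1/30 + 1/80 + 1/580 + 1/403 = 0.0500389 per day.
E[min] = 1/Σλ = 1/0.0500389 = 19.9845 days.

19.98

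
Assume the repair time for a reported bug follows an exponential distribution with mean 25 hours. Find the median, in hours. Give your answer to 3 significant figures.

17.3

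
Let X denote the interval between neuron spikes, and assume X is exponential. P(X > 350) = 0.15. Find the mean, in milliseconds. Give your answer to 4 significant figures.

e^(−λ·350) = 0.15 ⇒ λ = −ln(0.15)/350 = 0.00542034.
Mean = 1/λ = 184.49 milliseconds.

184.5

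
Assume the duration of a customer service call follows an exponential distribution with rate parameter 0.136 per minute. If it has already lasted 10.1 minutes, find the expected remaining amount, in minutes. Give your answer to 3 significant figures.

7.35

By memorylessness, the remaining amount past any threshold is again Exp(λ) with mean 1/λ = 7.35294 minutes.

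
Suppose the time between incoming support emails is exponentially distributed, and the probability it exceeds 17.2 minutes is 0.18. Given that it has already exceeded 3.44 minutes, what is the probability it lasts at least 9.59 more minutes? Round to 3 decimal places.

0.384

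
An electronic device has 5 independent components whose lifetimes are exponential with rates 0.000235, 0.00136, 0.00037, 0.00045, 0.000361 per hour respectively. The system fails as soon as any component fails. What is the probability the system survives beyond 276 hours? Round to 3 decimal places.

The time to first failure is exponential with rate Σλ = 0.000235 + 0.00136 + 0.00037 + 0.00045 + 0.000361 = 0.002776.
P(min > 276) = e^(−0.002776·276) = e^(−0.76618) ≈ 0.465.

0.465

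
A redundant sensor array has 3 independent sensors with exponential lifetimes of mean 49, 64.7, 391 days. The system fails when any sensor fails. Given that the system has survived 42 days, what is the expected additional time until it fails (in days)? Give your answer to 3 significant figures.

26.0

First-failure rate Σλ = 1/49 + 1/64.7 + 1/391 = 0.0384217.
By memorylessness the expected residual is 1/Σλ = 26.027 days, regardless of the 42 already elapsed.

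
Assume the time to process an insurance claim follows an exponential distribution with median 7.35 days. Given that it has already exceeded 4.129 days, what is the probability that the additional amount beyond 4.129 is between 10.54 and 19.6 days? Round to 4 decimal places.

For an exponential, median = ln(2)/λ, so λ = ln 2 / 7.35 = 0.0943057 per day.
Memoryless: the residual past 4.129 is again Exp(λ).
P(10.54 < residual < 19.6) = e^(−λ·10.54) − e^(−λ·19.6) = 0.37010 − 0.15749 ≈ 0.2126.

0.2126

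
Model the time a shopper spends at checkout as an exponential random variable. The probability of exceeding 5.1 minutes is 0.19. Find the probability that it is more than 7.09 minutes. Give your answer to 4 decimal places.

e^(−λ·5.1) = 0.19 ⇒ λ = −ln(0.19)/5.1 = 0.325634.
P(X > 7.09) = e^(−0.325634·7.09) = e^(−2.3087) ≈ 0.0994.

0.0994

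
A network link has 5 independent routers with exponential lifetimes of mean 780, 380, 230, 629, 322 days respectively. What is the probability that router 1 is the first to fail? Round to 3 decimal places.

0.099

Rates: λ_i = 1/mean_i → 0.00128205, 0.00263158, 0.00434783, 0.00158983, 0.00310559; Σλ = 0.0129569.
P(router 1 first) = λ_1/Σλ = 0.00128205/0.0129569 ≈ 0.099.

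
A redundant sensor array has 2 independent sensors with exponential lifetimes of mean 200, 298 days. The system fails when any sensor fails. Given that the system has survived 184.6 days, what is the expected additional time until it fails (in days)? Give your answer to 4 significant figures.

First-failure rate Σλ = 1/200 + 1/298 = 0.0083557.
By memorylessness the expected residual is 1/Σλ = 119.679 days, regardless of the 184.6 already elapsed.

119.7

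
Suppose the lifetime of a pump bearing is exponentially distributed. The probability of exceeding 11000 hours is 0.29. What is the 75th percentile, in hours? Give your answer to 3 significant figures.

e^(−λ·11000) = 0.29 ⇒ λ = −ln(0.29)/11000 = 0.000112534.
75th percentile: 1 − e^(−λt) = 0.75, t = −ln(0.25)/λ = 12318.9 hours.

12300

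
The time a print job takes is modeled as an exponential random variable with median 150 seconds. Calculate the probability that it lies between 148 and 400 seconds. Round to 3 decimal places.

0.347

For an exponential, median = ln(2)/λ, so λ = ln 2 / 150 = 0.00462098 per second.
P(148 < X < 400) = e^(−λ·148) − e^(−λ·400) = 0.50464 − 0.15749 ≈ 0.347.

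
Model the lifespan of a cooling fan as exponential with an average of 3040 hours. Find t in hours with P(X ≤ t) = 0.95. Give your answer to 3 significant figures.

The rate is λ = 1/3040 = 0.000328947 per hour.
Set 1 − e^(−λt) = 0.95, so t = −ln(0.05)/λ = 2.9957/0.000328947 ≈ 9107.03 hours.

9110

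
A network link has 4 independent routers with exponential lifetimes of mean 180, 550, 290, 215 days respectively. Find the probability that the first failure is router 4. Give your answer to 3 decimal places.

0.301

Rates: λ_i = 1/mean_i → 0.00555556, 0.00181818, 0.00344828, 0.00465116; Σλ = 0.0154732.
P(router 4 first) = λ_4/Σλ = 0.00465116/0.0154732 ≈ 0.301.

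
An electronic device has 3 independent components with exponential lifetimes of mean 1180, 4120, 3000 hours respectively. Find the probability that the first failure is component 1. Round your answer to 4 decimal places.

0.5953

Rates: λ_i = 1/mean_i → 0.000847458, 0.000242718, 0.000333333; Σλ = 0.00142351.
P(component 1 first) = λ_1/Σλ = 0.000847458/0.00142351 ≈ 0.5953.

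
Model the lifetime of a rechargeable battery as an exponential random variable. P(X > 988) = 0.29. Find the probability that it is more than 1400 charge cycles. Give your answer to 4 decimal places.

e^(−λ·988) = 0.29 ⇒ λ = −ln(0.29)/988 = 0.00125291.
P(X > 1400) = e^(−0.00125291·1400) = e^(−1.7541) ≈ 0.1731.

0.1731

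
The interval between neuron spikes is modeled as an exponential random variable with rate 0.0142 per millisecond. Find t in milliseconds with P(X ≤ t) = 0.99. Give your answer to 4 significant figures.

Set 1 − e^(−λt) = 0.99, so t = −ln(0.01)/λ = 4.6052/0.0142 ≈ 324.308 milliseconds.

324.3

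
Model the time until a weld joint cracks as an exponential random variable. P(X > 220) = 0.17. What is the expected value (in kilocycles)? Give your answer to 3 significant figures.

e^(−λ·220) = 0.17 ⇒ λ = −ln(0.17)/220 = 0.00805435.
Mean = 1/λ = 124.157 kilocycles.

124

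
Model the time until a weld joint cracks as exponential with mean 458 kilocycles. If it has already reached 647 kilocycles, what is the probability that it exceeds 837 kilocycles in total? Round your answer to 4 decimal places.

The rate is λ = 1/458 = 0.00218341 per kilocycle.
P(X > s+t | X > s) = e^(−λ(s+t))/e^(−λs) = e^(−λt), independent of s = 647.
P(X > 190) = e^(−0.41485) ≈ 0.6604.

0.6604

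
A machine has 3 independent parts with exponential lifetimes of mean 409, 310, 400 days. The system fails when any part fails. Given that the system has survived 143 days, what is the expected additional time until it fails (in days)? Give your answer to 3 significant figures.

First-failure rate Σλ = 1/409 + 1/310 + 1/400 = 0.00817079.
By memorylessness the expected residual is 1/Σλ = 122.387 days, regardless of the 143 already elapsed.

122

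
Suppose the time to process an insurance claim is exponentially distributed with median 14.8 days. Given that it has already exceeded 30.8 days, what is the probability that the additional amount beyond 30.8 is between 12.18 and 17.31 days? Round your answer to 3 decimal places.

For an exponential, median = ln(2)/λ, so λ = ln 2 / 14.8 = 0.0468343 per day.
Memoryless: the residual past 30.8 is again Exp(λ).
P(12.18 < residual < 17.31) = e^(−λ·12.18) − e^(−λ·17.31) = 0.56528 − 0.44455 ≈ 0.121.

0.121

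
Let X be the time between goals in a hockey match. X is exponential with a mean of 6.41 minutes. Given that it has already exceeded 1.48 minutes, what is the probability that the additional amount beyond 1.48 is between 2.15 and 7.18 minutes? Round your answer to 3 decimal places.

0.389

The rate is λ = 1/6.41 = 0.156006 per minute.
Memoryless: the residual past 1.48 is again Exp(λ).
P(2.15 < residual < 7.18) = e^(−λ·2.15) − e^(−λ·7.18) = 0.71504 − 0.32624 ≈ 0.389.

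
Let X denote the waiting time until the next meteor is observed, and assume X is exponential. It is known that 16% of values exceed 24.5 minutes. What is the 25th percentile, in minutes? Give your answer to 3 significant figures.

3.85

e^(−λ·24.5) = 0.16 ⇒ λ = −ln(0.16)/24.5 = 0.0747992.
25th percentile: 1 − e^(−λt) = 0.25, t = −ln(0.75)/λ = 3.84606 minutes.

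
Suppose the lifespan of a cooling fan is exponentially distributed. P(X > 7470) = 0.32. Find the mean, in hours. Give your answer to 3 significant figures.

6560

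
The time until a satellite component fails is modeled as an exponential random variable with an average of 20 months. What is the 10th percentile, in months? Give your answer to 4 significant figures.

2.107

The rate is λ = 1/20 = 0.05 per month.
Set 1 − e^(−λt) = 0.1, so t = −ln(0.9)/λ = 0.10536/0.05 ≈ 2.10721 months.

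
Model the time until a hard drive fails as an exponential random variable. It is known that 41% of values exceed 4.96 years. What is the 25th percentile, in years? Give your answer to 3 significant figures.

e^(−λ·4.96) = 0.41 ⇒ λ = −ln(0.41)/4.96 = 0.179758.
25th percentile: 1 − e^(−λt) = 0.25, t = −ln(0.75)/λ = 1.60039 years.

1.60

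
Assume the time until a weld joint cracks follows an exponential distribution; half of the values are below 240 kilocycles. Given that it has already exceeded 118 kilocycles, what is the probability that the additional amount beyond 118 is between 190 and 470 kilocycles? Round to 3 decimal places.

For an exponential, median = ln(2)/λ, so λ = ln 2 / 240 = 0.00288811 per kilocycle.
Memoryless: the residual past 118 is again Exp(λ).
P(190 < residual < 470) = e^(−λ·190) − e^(−λ·470) = 0.57768 − 0.25733 ≈ 0.320.

0.320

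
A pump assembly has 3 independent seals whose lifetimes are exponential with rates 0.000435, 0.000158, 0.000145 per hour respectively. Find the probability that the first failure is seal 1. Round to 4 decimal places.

0.5894

The time to first failure is exponential with rate Σλ = 0.000435 + 0.000158 + 0.000145 = 0.000738.
P(seal 1 first) = λ_1/Σλ = 0.000435/0.000738 ≈ 0.5894.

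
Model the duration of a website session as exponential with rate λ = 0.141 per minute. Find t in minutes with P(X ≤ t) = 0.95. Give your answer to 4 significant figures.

21.25

Set 1 − e^(−λt) = 0.95, so t = −ln(0.05)/λ = 2.9957/0.141 ≈ 21.2463 minutes.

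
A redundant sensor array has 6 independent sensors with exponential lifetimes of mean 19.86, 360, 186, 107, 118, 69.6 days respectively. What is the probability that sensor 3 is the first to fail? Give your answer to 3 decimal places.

0.059

Rates: λ_i = 1/mean_i → 0.0503525, 0.00277778, 0.00537634, 0.00934579, 0.00847458, 0.0143678; Σλ = 0.0906948.
P(sensor 3 first) = λ_3/Σλ = 0.00537634/0.0906948 ≈ 0.059.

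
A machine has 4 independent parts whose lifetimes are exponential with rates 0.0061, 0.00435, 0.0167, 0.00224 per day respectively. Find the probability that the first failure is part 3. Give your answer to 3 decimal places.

The time to first failure is exponential with rate Σλ = 0.0061 + 0.00435 + 0.0167 + 0.00224 = 0.02939.
P(part 3 first) = λ_3/Σλ = 0.0167/0.02939 ≈ 0.568.

0.568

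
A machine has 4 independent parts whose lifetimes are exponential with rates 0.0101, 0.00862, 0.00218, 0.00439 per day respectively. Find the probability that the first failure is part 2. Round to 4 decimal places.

0.3408

The time to first failure is exponential with rate Σλ = 0.0101 + 0.00862 + 0.00218 + 0.00439 = 0.02529.
P(part 2 first) = λ_2/Σλ = 0.00862/0.02529 ≈ 0.3408.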